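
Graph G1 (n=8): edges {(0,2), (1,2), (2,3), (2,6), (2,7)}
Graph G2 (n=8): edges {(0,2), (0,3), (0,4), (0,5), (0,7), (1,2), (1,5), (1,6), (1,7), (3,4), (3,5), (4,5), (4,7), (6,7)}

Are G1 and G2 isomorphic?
No, not isomorphic

The graphs are NOT isomorphic.

Counting triangles (3-cliques): G1 has 0, G2 has 6.
Triangle count is an isomorphism invariant, so differing triangle counts rule out isomorphism.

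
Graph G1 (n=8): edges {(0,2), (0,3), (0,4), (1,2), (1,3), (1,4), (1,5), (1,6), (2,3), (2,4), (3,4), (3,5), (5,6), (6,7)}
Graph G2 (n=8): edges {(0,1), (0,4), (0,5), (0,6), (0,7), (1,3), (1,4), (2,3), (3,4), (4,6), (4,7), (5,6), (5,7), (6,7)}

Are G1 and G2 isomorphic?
Yes, isomorphic

The graphs are isomorphic.
One valid mapping φ: V(G1) → V(G2): 0→5, 1→4, 2→7, 3→0, 4→6, 5→1, 6→3, 7→2

Verify φ preserves adjacency — for each edge of G1, its image is an edge of G2:
  (0,2) → (φ(0),φ(2)) = (5,7) ∈ E(G2) ✓
  (0,3) → (φ(0),φ(3)) = (0,5) ∈ E(G2) ✓
  (0,4) → (φ(0),φ(4)) = (5,6) ∈ E(G2) ✓
  (1,2) → (φ(1),φ(2)) = (4,7) ∈ E(G2) ✓
  (1,3) → (φ(1),φ(3)) = (0,4) ∈ E(G2) ✓
  (1,4) → (φ(1),φ(4)) = (4,6) ∈ E(G2) ✓
  (1,5) → (φ(1),φ(5)) = (1,4) ∈ E(G2) ✓
  (1,6) → (φ(1),φ(6)) = (3,4) ∈ E(G2) ✓
  (2,3) → (φ(2),φ(3)) = (0,7) ∈ E(G2) ✓
  (2,4) → (φ(2),φ(4)) = (6,7) ∈ E(G2) ✓
  (3,4) → (φ(3),φ(4)) = (0,6) ∈ E(G2) ✓
  (3,5) → (φ(3),φ(5)) = (0,1) ∈ E(G2) ✓
  (5,6) → (φ(5),φ(6)) = (1,3) ∈ E(G2) ✓
  (6,7) → (φ(6),φ(7)) = (2,3) ∈ E(G2) ✓
All 14 edges of G1 map to edges of G2, and |E(G1)| = |E(G2)| = 14, so φ is a bijection on edges as well as vertices. Hence G1 ≅ G2.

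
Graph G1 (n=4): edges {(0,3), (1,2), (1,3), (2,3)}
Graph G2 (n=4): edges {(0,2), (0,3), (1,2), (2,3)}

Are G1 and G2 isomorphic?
Yes, isomorphic

The graphs are isomorphic.
One valid mapping φ: V(G1) → V(G2): 0→1, 1→0, 2→3, 3→2

Verify φ preserves adjacency — for each edge of G1, its image is an edge of G2:
  (0,3) → (φ(0),φ(3)) = (1,2) ∈ E(G2) ✓
  (1,2) → (φ(1),φ(2)) = (0,3) ∈ E(G2) ✓
  (1,3) → (φ(1),φ(3)) = (0,2) ∈ E(G2) ✓
  (2,3) → (φ(2),φ(3)) = (2,3) ∈ E(G2) ✓
All 4 edges of G1 map to edges of G2, and |E(G1)| = |E(G2)| = 4, so φ is a bijection on edges as well as vertices. Hence G1 ≅ G2.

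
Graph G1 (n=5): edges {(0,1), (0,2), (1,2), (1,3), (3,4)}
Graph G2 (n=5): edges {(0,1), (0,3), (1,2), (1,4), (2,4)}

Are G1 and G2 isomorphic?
Yes, isomorphic

The graphs are isomorphic.
One valid mapping φ: V(G1) → V(G2): 0→4, 1→1, 2→2, 3→0, 4→3

Verify φ preserves adjacency — for each edge of G1, its image is an edge of G2:
  (0,1) → (φ(0),φ(1)) = (1,4) ∈ E(G2) ✓
  (0,2) → (φ(0),φ(2)) = (2,4) ∈ E(G2) ✓
  (1,2) → (φ(1),φ(2)) = (1,2) ∈ E(G2) ✓
  (1,3) → (φ(1),φ(3)) = (0,1) ∈ E(G2) ✓
  (3,4) → (φ(3),φ(4)) = (0,3) ∈ E(G2) ✓
All 5 edges of G1 map to edges of G2, and |E(G1)| = |E(G2)| = 5, so φ is a bijection on edges as well as vertices. Hence G1 ≅ G2.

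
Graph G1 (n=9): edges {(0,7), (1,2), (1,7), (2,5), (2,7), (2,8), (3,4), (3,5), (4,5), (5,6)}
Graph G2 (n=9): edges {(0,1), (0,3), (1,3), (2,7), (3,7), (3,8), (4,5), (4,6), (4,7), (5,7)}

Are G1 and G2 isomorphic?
Yes, isomorphic

The graphs are isomorphic.
One valid mapping φ: V(G1) → V(G2): 0→6, 1→5, 2→7, 3→0, 4→1, 5→3, 6→8, 7→4, 8→2

Verify φ preserves adjacency — for each edge of G1, its image is an edge of G2:
  (0,7) → (φ(0),φ(7)) = (4,6) ∈ E(G2) ✓
  (1,2) → (φ(1),φ(2)) = (5,7) ∈ E(G2) ✓
  (1,7) → (φ(1),φ(7)) = (4,5) ∈ E(G2) ✓
  (2,5) → (φ(2),φ(5)) = (3,7) ∈ E(G2) ✓
  (2,7) → (φ(2),φ(7)) = (4,7) ∈ E(G2) ✓
  (2,8) → (φ(2),φ(8)) = (2,7) ∈ E(G2) ✓
  (3,4) → (φ(3),φ(4)) = (0,1) ∈ E(G2) ✓
  (3,5) → (φ(3),φ(5)) = (0,3) ∈ E(G2) ✓
  (4,5) → (φ(4),φ(5)) = (1,3) ∈ E(G2) ✓
  (5,6) → (φ(5),φ(6)) = (3,8) ∈ E(G2) ✓
All 10 edges of G1 map to edges of G2, and |E(G1)| = |E(G2)| = 10, so φ is a bijection on edges as well as vertices. Hence G1 ≅ G2.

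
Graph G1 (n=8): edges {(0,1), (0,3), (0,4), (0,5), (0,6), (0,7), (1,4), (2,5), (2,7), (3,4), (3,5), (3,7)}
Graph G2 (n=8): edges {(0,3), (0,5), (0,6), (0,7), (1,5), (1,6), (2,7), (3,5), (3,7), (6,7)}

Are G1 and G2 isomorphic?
No, not isomorphic

The graphs are NOT isomorphic.

Degrees in G1: deg(0)=6, deg(1)=2, deg(2)=2, deg(3)=4, deg(4)=3, deg(5)=3, deg(6)=1, deg(7)=3.
Sorted degree sequence of G1: [6, 4, 3, 3, 3, 2, 2, 1].
Degrees in G2: deg(0)=4, deg(1)=2, deg(2)=1, deg(3)=3, deg(4)=0, deg(5)=3, deg(6)=3, deg(7)=4.
Sorted degree sequence of G2: [4, 4, 3, 3, 3, 2, 1, 0].
The (sorted) degree sequence is an isomorphism invariant, so since G1 and G2 have different degree sequences they cannot be isomorphic.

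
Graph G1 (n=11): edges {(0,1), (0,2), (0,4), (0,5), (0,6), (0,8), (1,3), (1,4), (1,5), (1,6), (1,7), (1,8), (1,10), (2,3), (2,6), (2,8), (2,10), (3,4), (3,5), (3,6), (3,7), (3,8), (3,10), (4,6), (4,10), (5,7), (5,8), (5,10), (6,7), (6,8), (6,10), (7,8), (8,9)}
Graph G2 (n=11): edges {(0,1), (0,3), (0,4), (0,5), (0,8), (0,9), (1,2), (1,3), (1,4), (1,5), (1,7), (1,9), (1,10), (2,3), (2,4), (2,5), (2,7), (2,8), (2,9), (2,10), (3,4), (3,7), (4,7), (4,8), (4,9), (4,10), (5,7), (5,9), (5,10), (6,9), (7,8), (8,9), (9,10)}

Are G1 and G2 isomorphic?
Yes, isomorphic

The graphs are isomorphic.
One valid mapping φ: V(G1) → V(G2): 0→0, 1→1, 2→8, 3→2, 4→3, 5→5, 6→4, 7→10, 8→9, 9→6, 10→7

Verify φ preserves adjacency — for each edge of G1, its image is an edge of G2:
  (0,1) → (φ(0),φ(1)) = (0,1) ∈ E(G2) ✓
  (0,2) → (φ(0),φ(2)) = (0,8) ∈ E(G2) ✓
  (0,4) → (φ(0),φ(4)) = (0,3) ∈ E(G2) ✓
  (0,5) → (φ(0),φ(5)) = (0,5) ∈ E(G2) ✓
  (0,6) → (φ(0),φ(6)) = (0,4) ∈ E(G2) ✓
  (0,8) → (φ(0),φ(8)) = (0,9) ∈ E(G2) ✓
  (1,3) → (φ(1),φ(3)) = (1,2) ∈ E(G2) ✓
  (1,4) → (φ(1),φ(4)) = (1,3) ∈ E(G2) ✓
  (1,5) → (φ(1),φ(5)) = (1,5) ∈ E(G2) ✓
  (1,6) → (φ(1),φ(6)) = (1,4) ∈ E(G2) ✓
  (1,7) → (φ(1),φ(7)) = (1,10) ∈ E(G2) ✓
  (1,8) → (φ(1),φ(8)) = (1,9) ∈ E(G2) ✓
  (1,10) → (φ(1),φ(10)) = (1,7) ∈ E(G2) ✓
  (2,3) → (φ(2),φ(3)) = (2,8) ∈ E(G2) ✓
  (2,6) → (φ(2),φ(6)) = (4,8) ∈ E(G2) ✓
  (2,8) → (φ(2),φ(8)) = (8,9) ∈ E(G2) ✓
  (2,10) → (φ(2),φ(10)) = (7,8) ∈ E(G2) ✓
  (3,4) → (φ(3),φ(4)) = (2,3) ∈ E(G2) ✓
  (3,5) → (φ(3),φ(5)) = (2,5) ∈ E(G2) ✓
  (3,6) → (φ(3),φ(6)) = (2,4) ∈ E(G2) ✓
  (3,7) → (φ(3),φ(7)) = (2,10) ∈ E(G2) ✓
  (3,8) → (φ(3),φ(8)) = (2,9) ∈ E(G2) ✓
  (3,10) → (φ(3),φ(10)) = (2,7) ∈ E(G2) ✓
  (4,6) → (φ(4),φ(6)) = (3,4) ∈ E(G2) ✓
  (4,10) → (φ(4),φ(10)) = (3,7) ∈ E(G2) ✓
  (5,7) → (φ(5),φ(7)) = (5,10) ∈ E(G2) ✓
  (5,8) → (φ(5),φ(8)) = (5,9) ∈ E(G2) ✓
  (5,10) → (φ(5),φ(10)) = (5,7) ∈ E(G2) ✓
  (6,7) → (φ(6),φ(7)) = (4,10) ∈ E(G2) ✓
  (6,8) → (φ(6),φ(8)) = (4,9) ∈ E(G2) ✓
  (6,10) → (φ(6),φ(10)) = (4,7) ∈ E(G2) ✓
  (7,8) → (φ(7),φ(8)) = (9,10) ∈ E(G2) ✓
  (8,9) → (φ(8),φ(9)) = (6,9) ∈ E(G2) ✓
All 33 edges of G1 map to edges of G2, and |E(G1)| = |E(G2)| = 33, so φ is a bijection on edges as well as vertices. Hence G1 ≅ G2.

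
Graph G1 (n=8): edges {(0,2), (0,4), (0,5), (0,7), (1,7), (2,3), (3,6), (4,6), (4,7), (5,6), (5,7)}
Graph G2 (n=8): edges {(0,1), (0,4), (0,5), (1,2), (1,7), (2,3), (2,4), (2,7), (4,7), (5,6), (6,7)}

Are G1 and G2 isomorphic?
Yes, isomorphic

The graphs are isomorphic.
One valid mapping φ: V(G1) → V(G2): 0→7, 1→3, 2→6, 3→5, 4→1, 5→4, 6→0, 7→2

Verify φ preserves adjacency — for each edge of G1, its image is an edge of G2:
  (0,2) → (φ(0),φ(2)) = (6,7) ∈ E(G2) ✓
  (0,4) → (φ(0),φ(4)) = (1,7) ∈ E(G2) ✓
  (0,5) → (φ(0),φ(5)) = (4,7) ∈ E(G2) ✓
  (0,7) → (φ(0),φ(7)) = (2,7) ∈ E(G2) ✓
  (1,7) → (φ(1),φ(7)) = (2,3) ∈ E(G2) ✓
  (2,3) → (φ(2),φ(3)) = (5,6) ∈ E(G2) ✓
  (3,6) → (φ(3),φ(6)) = (0,5) ∈ E(G2) ✓
  (4,6) → (φ(4),φ(6)) = (0,1) ∈ E(G2) ✓
  (4,7) → (φ(4),φ(7)) = (1,2) ∈ E(G2) ✓
  (5,6) → (φ(5),φ(6)) = (0,4) ∈ E(G2) ✓
  (5,7) → (φ(5),φ(7)) = (2,4) ∈ E(G2) ✓
All 11 edges of G1 map to edges of G2, and |E(G1)| = |E(G2)| = 11, so φ is a bijection on edges as well as vertices. Hence G1 ≅ G2.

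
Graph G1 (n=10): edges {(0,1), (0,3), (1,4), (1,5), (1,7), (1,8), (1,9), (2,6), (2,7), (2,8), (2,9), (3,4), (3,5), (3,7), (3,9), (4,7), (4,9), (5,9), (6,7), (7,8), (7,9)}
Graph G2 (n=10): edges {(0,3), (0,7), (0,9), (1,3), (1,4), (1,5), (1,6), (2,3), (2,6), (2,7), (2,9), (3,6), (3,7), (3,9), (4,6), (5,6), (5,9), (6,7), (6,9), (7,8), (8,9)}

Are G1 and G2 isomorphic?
Yes, isomorphic

The graphs are isomorphic.
One valid mapping φ: V(G1) → V(G2): 0→8, 1→9, 2→1, 3→7, 4→2, 5→0, 6→4, 7→6, 8→5, 9→3

Verify φ preserves adjacency — for each edge of G1, its image is an edge of G2:
  (0,1) → (φ(0),φ(1)) = (8,9) ∈ E(G2) ✓
  (0,3) → (φ(0),φ(3)) = (7,8) ∈ E(G2) ✓
  (1,4) → (φ(1),φ(4)) = (2,9) ∈ E(G2) ✓
  (1,5) → (φ(1),φ(5)) = (0,9) ∈ E(G2) ✓
  (1,7) → (φ(1),φ(7)) = (6,9) ∈ E(G2) ✓
  (1,8) → (φ(1),φ(8)) = (5,9) ∈ E(G2) ✓
  (1,9) → (φ(1),φ(9)) = (3,9) ∈ E(G2) ✓
  (2,6) → (φ(2),φ(6)) = (1,4) ∈ E(G2) ✓
  (2,7) → (φ(2),φ(7)) = (1,6) ∈ E(G2) ✓
  (2,8) → (φ(2),φ(8)) = (1,5) ∈ E(G2) ✓
  (2,9) → (φ(2),φ(9)) = (1,3) ∈ E(G2) ✓
  (3,4) → (φ(3),φ(4)) = (2,7) ∈ E(G2) ✓
  (3,5) → (φ(3),φ(5)) = (0,7) ∈ E(G2) ✓
  (3,7) → (φ(3),φ(7)) = (6,7) ∈ E(G2) ✓
  (3,9) → (φ(3),φ(9)) = (3,7) ∈ E(G2) ✓
  (4,7) → (φ(4),φ(7)) = (2,6) ∈ E(G2) ✓
  (4,9) → (φ(4),φ(9)) = (2,3) ∈ E(G2) ✓
  (5,9) → (φ(5),φ(9)) = (0,3) ∈ E(G2) ✓
  (6,7) → (φ(6),φ(7)) = (4,6) ∈ E(G2) ✓
  (7,8) → (φ(7),φ(8)) = (5,6) ∈ E(G2) ✓
  (7,9) → (φ(7),φ(9)) = (3,6) ∈ E(G2) ✓
All 21 edges of G1 map to edges of G2, and |E(G1)| = |E(G2)| = 21, so φ is a bijection on edges as well as vertices. Hence G1 ≅ G2.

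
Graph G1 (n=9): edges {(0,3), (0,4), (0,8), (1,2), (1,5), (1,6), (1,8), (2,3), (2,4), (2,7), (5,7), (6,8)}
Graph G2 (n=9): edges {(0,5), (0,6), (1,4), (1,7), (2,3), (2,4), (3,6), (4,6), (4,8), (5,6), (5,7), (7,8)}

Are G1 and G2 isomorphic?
Yes, isomorphic

The graphs are isomorphic.
One valid mapping φ: V(G1) → V(G2): 0→7, 1→6, 2→4, 3→8, 4→1, 5→3, 6→0, 7→2, 8→5

Verify φ preserves adjacency — for each edge of G1, its image is an edge of G2:
  (0,3) → (φ(0),φ(3)) = (7,8) ∈ E(G2) ✓
  (0,4) → (φ(0),φ(4)) = (1,7) ∈ E(G2) ✓
  (0,8) → (φ(0),φ(8)) = (5,7) ∈ E(G2) ✓
  (1,2) → (φ(1),φ(2)) = (4,6) ∈ E(G2) ✓
  (1,5) → (φ(1),φ(5)) = (3,6) ∈ E(G2) ✓
  (1,6) → (φ(1),φ(6)) = (0,6) ∈ E(G2) ✓
  (1,8) → (φ(1),φ(8)) = (5,6) ∈ E(G2) ✓
  (2,3) → (φ(2),φ(3)) = (4,8) ∈ E(G2) ✓
  (2,4) → (φ(2),φ(4)) = (1,4) ∈ E(G2) ✓
  (2,7) → (φ(2),φ(7)) = (2,4) ∈ E(G2) ✓
  (5,7) → (φ(5),φ(7)) = (2,3) ∈ E(G2) ✓
  (6,8) → (φ(6),φ(8)) = (0,5) ∈ E(G2) ✓
All 12 edges of G1 map to edges of G2, and |E(G1)| = |E(G2)| = 12, so φ is a bijection on edges as well as vertices. Hence G1 ≅ G2.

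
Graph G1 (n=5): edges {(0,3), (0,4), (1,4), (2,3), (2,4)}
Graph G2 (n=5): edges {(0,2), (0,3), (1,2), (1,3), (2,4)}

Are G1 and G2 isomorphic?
Yes, isomorphic

The graphs are isomorphic.
One valid mapping φ: V(G1) → V(G2): 0→1, 1→4, 2→0, 3→3, 4→2

Verify φ preserves adjacency — for each edge of G1, its image is an edge of G2:
  (0,3) → (φ(0),φ(3)) = (1,3) ∈ E(G2) ✓
  (0,4) → (φ(0),φ(4)) = (1,2) ∈ E(G2) ✓
  (1,4) → (φ(1),φ(4)) = (2,4) ∈ E(G2) ✓
  (2,3) → (φ(2),φ(3)) = (0,3) ∈ E(G2) ✓
  (2,4) → (φ(2),φ(4)) = (0,2) ∈ E(G2) ✓
All 5 edges of G1 map to edges of G2, and |E(G1)| = |E(G2)| = 5, so φ is a bijection on edges as well as vertices. Hence G1 ≅ G2.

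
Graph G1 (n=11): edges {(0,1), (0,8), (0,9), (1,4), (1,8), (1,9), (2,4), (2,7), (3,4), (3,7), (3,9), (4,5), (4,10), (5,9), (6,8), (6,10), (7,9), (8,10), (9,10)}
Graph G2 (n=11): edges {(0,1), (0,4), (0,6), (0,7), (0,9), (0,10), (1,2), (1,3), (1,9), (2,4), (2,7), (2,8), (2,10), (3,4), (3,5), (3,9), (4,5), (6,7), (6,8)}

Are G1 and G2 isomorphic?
Yes, isomorphic

The graphs are isomorphic.
One valid mapping φ: V(G1) → V(G2): 0→9, 1→1, 2→8, 3→7, 4→2, 5→10, 6→5, 7→6, 8→3, 9→0, 10→4

Verify φ preserves adjacency — for each edge of G1, its image is an edge of G2:
  (0,1) → (φ(0),φ(1)) = (1,9) ∈ E(G2) ✓
  (0,8) → (φ(0),φ(8)) = (3,9) ∈ E(G2) ✓
  (0,9) → (φ(0),φ(9)) = (0,9) ∈ E(G2) ✓
  (1,4) → (φ(1),φ(4)) = (1,2) ∈ E(G2) ✓
  (1,8) → (φ(1),φ(8)) = (1,3) ∈ E(G2) ✓
  (1,9) → (φ(1),φ(9)) = (0,1) ∈ E(G2) ✓
  (2,4) → (φ(2),φ(4)) = (2,8) ∈ E(G2) ✓
  (2,7) → (φ(2),φ(7)) = (6,8) ∈ E(G2) ✓
  (3,4) → (φ(3),φ(4)) = (2,7) ∈ E(G2) ✓
  (3,7) → (φ(3),φ(7)) = (6,7) ∈ E(G2) ✓
  (3,9) → (φ(3),φ(9)) = (0,7) ∈ E(G2) ✓
  (4,5) → (φ(4),φ(5)) = (2,10) ∈ E(G2) ✓
  (4,10) → (φ(4),φ(10)) = (2,4) ∈ E(G2) ✓
  (5,9) → (φ(5),φ(9)) = (0,10) ∈ E(G2) ✓
  (6,8) → (φ(6),φ(8)) = (3,5) ∈ E(G2) ✓
  (6,10) → (φ(6),φ(10)) = (4,5) ∈ E(G2) ✓
  (7,9) → (φ(7),φ(9)) = (0,6) ∈ E(G2) ✓
  (8,10) → (φ(8),φ(10)) = (3,4) ∈ E(G2) ✓
  (9,10) → (φ(9),φ(10)) = (0,4) ∈ E(G2) ✓
All 19 edges of G1 map to edges of G2, and |E(G1)| = |E(G2)| = 19, so φ is a bijection on edges as well as vertices. Hence G1 ≅ G2.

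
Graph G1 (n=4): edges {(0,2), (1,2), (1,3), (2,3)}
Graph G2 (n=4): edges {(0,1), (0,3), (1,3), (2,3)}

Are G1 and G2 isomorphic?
Yes, isomorphic

The graphs are isomorphic.
One valid mapping φ: V(G1) → V(G2): 0→2, 1→1, 2→3, 3→0

Verify φ preserves adjacency — for each edge of G1, its image is an edge of G2:
  (0,2) → (φ(0),φ(2)) = (2,3) ∈ E(G2) ✓
  (1,2) → (φ(1),φ(2)) = (1,3) ∈ E(G2) ✓
  (1,3) → (φ(1),φ(3)) = (0,1) ∈ E(G2) ✓
  (2,3) → (φ(2),φ(3)) = (0,3) ∈ E(G2) ✓
All 4 edges of G1 map to edges of G2, and |E(G1)| = |E(G2)| = 4, so φ is a bijection on edges as well as vertices. Hence G1 ≅ G2.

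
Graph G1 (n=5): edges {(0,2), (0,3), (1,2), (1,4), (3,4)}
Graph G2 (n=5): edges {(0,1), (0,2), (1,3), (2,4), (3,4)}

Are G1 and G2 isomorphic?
Yes, isomorphic

The graphs are isomorphic.
One valid mapping φ: V(G1) → V(G2): 0→1, 1→4, 2→3, 3→0, 4→2

Verify φ preserves adjacency — for each edge of G1, its image is an edge of G2:
  (0,2) → (φ(0),φ(2)) = (1,3) ∈ E(G2) ✓
  (0,3) → (φ(0),φ(3)) = (0,1) ∈ E(G2) ✓
  (1,2) → (φ(1),φ(2)) = (3,4) ∈ E(G2) ✓
  (1,4) → (φ(1),φ(4)) = (2,4) ∈ E(G2) ✓
  (3,4) → (φ(3),φ(4)) = (0,2) ∈ E(G2) ✓
All 5 edges of G1 map to edges of G2, and |E(G1)| = |E(G2)| = 5, so φ is a bijection on edges as well as vertices. Hence G1 ≅ G2.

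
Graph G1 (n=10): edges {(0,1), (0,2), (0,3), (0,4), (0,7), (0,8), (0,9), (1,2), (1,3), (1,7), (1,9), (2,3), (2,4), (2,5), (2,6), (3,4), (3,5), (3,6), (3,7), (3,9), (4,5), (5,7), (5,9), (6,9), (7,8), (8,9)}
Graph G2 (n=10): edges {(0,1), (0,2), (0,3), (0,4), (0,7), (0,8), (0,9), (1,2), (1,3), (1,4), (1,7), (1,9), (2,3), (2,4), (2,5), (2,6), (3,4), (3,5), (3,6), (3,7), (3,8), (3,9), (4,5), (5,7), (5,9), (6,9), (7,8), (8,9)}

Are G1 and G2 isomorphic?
No, not isomorphic

The graphs are NOT isomorphic.

Counting edges: G1 has 26 edge(s); G2 has 28 edge(s).
Edge count is an isomorphism invariant (a bijection on vertices induces a bijection on edges), so differing edge counts rule out isomorphism.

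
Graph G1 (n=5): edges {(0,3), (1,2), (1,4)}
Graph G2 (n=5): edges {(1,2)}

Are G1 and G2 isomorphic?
No, not isomorphic

The graphs are NOT isomorphic.

Counting edges: G1 has 3 edge(s); G2 has 1 edge(s).
Edge count is an isomorphism invariant (a bijection on vertices induces a bijection on edges), so differing edge counts rule out isomorphism.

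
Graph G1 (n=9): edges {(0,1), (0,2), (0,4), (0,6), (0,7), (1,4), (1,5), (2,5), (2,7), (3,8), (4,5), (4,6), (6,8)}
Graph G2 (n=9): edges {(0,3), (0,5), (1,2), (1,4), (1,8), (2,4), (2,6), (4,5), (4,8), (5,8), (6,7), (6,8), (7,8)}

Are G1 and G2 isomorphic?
Yes, isomorphic

The graphs are isomorphic.
One valid mapping φ: V(G1) → V(G2): 0→8, 1→1, 2→6, 3→3, 4→4, 5→2, 6→5, 7→7, 8→0

Verify φ preserves adjacency — for each edge of G1, its image is an edge of G2:
  (0,1) → (φ(0),φ(1)) = (1,8) ∈ E(G2) ✓
  (0,2) → (φ(0),φ(2)) = (6,8) ∈ E(G2) ✓
  (0,4) → (φ(0),φ(4)) = (4,8) ∈ E(G2) ✓
  (0,6) → (φ(0),φ(6)) = (5,8) ∈ E(G2) ✓
  (0,7) → (φ(0),φ(7)) = (7,8) ∈ E(G2) ✓
  (1,4) → (φ(1),φ(4)) = (1,4) ∈ E(G2) ✓
  (1,5) → (φ(1),φ(5)) = (1,2) ∈ E(G2) ✓
  (2,5) → (φ(2),φ(5)) = (2,6) ∈ E(G2) ✓
  (2,7) → (φ(2),φ(7)) = (6,7) ∈ E(G2) ✓
  (3,8) → (φ(3),φ(8)) = (0,3) ∈ E(G2) ✓
  (4,5) → (φ(4),φ(5)) = (2,4) ∈ E(G2) ✓
  (4,6) → (φ(4),φ(6)) = (4,5) ∈ E(G2) ✓
  (6,8) → (φ(6),φ(8)) = (0,5) ∈ E(G2) ✓
All 13 edges of G1 map to edges of G2, and |E(G1)| = |E(G2)| = 13, so φ is a bijection on edges as well as vertices. Hence G1 ≅ G2.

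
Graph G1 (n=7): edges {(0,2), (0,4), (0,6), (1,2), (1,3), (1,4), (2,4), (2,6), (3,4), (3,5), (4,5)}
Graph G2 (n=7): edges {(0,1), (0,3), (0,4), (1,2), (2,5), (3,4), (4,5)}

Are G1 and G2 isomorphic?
No, not isomorphic

The graphs are NOT isomorphic.

Counting triangles (3-cliques): G1 has 5, G2 has 1.
Triangle count is an isomorphism invariant, so differing triangle counts rule out isomorphism.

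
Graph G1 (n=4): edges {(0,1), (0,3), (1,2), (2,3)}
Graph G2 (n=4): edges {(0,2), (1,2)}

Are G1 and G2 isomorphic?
No, not isomorphic

The graphs are NOT isomorphic.

Connected components of G1: 1 component(s) with vertex sets [[0, 1, 2, 3]], sizes [4].
Connected components of G2: 2 component(s) with vertex sets [[3], [0, 1, 2]], sizes [1, 3].
The number of connected components (and the multiset of component sizes) is an isomorphism invariant — an isomorphism maps each component of G1 bijectively onto a component of G2. Since G1 has 1 component(s) and G2 has 2, they cannot be isomorphic.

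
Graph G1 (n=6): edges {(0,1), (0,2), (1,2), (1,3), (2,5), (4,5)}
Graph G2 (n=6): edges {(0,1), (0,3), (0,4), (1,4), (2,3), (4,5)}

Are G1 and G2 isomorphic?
Yes, isomorphic

The graphs are isomorphic.
One valid mapping φ: V(G1) → V(G2): 0→1, 1→4, 2→0, 3→5, 4→2, 5→3

Verify φ preserves adjacency — for each edge of G1, its image is an edge of G2:
  (0,1) → (φ(0),φ(1)) = (1,4) ∈ E(G2) ✓
  (0,2) → (φ(0),φ(2)) = (0,1) ∈ E(G2) ✓
  (1,2) → (φ(1),φ(2)) = (0,4) ∈ E(G2) ✓
  (1,3) → (φ(1),φ(3)) = (4,5) ∈ E(G2) ✓
  (2,5) → (φ(2),φ(5)) = (0,3) ∈ E(G2) ✓
  (4,5) → (φ(4),φ(5)) = (2,3) ∈ E(G2) ✓
All 6 edges of G1 map to edges of G2, and |E(G1)| = |E(G2)| = 6, so φ is a bijection on edges as well as vertices. Hence G1 ≅ G2.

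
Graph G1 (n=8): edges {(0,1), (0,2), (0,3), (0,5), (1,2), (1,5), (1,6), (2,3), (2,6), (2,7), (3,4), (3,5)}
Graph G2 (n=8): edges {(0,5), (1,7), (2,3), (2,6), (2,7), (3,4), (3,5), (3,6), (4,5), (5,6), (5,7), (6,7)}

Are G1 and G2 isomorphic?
Yes, isomorphic

The graphs are isomorphic.
One valid mapping φ: V(G1) → V(G2): 0→6, 1→3, 2→5, 3→7, 4→1, 5→2, 6→4, 7→0

Verify φ preserves adjacency — for each edge of G1, its image is an edge of G2:
  (0,1) → (φ(0),φ(1)) = (3,6) ∈ E(G2) ✓
  (0,2) → (φ(0),φ(2)) = (5,6) ∈ E(G2) ✓
  (0,3) → (φ(0),φ(3)) = (6,7) ∈ E(G2) ✓
  (0,5) → (φ(0),φ(5)) = (2,6) ∈ E(G2) ✓
  (1,2) → (φ(1),φ(2)) = (3,5) ∈ E(G2) ✓
  (1,5) → (φ(1),φ(5)) = (2,3) ∈ E(G2) ✓
  (1,6) → (φ(1),φ(6)) = (3,4) ∈ E(G2) ✓
  (2,3) → (φ(2),φ(3)) = (5,7) ∈ E(G2) ✓
  (2,6) → (φ(2),φ(6)) = (4,5) ∈ E(G2) ✓
  (2,7) → (φ(2),φ(7)) = (0,5) ∈ E(G2) ✓
  (3,4) → (φ(3),φ(4)) = (1,7) ∈ E(G2) ✓
  (3,5) → (φ(3),φ(5)) = (2,7) ∈ E(G2) ✓
All 12 edges of G1 map to edges of G2, and |E(G1)| = |E(G2)| = 12, so φ is a bijection on edges as well as vertices. Hence G1 ≅ G2.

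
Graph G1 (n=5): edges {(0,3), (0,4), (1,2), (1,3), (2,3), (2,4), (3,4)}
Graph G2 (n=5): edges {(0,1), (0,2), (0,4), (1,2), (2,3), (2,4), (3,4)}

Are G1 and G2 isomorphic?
Yes, isomorphic

The graphs are isomorphic.
One valid mapping φ: V(G1) → V(G2): 0→3, 1→1, 2→0, 3→2, 4→4

Verify φ preserves adjacency — for each edge of G1, its image is an edge of G2:
  (0,3) → (φ(0),φ(3)) = (2,3) ∈ E(G2) ✓
  (0,4) → (φ(0),φ(4)) = (3,4) ∈ E(G2) ✓
  (1,2) → (φ(1),φ(2)) = (0,1) ∈ E(G2) ✓
  (1,3) → (φ(1),φ(3)) = (1,2) ∈ E(G2) ✓
  (2,3) → (φ(2),φ(3)) = (0,2) ∈ E(G2) ✓
  (2,4) → (φ(2),φ(4)) = (0,4) ∈ E(G2) ✓
  (3,4) → (φ(3),φ(4)) = (2,4) ∈ E(G2) ✓
All 7 edges of G1 map to edges of G2, and |E(G1)| = |E(G2)| = 7, so φ is a bijection on edges as well as vertices. Hence G1 ≅ G2.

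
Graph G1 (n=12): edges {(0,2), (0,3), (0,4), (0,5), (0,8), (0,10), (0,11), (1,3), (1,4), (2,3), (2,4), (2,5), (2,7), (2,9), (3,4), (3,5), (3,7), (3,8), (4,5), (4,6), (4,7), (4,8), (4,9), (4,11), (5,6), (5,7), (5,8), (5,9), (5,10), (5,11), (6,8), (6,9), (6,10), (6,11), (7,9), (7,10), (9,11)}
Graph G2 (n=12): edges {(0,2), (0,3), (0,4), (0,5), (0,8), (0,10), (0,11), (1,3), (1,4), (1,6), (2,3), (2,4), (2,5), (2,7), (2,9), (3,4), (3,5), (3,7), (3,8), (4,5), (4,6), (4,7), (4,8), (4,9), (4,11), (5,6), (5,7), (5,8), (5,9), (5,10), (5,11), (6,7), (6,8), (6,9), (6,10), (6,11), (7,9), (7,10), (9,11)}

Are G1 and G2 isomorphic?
No, not isomorphic

The graphs are NOT isomorphic.

Counting edges: G1 has 37 edge(s); G2 has 39 edge(s).
Edge count is an isomorphism invariant (a bijection on vertices induces a bijection on edges), so differing edge counts rule out isomorphism.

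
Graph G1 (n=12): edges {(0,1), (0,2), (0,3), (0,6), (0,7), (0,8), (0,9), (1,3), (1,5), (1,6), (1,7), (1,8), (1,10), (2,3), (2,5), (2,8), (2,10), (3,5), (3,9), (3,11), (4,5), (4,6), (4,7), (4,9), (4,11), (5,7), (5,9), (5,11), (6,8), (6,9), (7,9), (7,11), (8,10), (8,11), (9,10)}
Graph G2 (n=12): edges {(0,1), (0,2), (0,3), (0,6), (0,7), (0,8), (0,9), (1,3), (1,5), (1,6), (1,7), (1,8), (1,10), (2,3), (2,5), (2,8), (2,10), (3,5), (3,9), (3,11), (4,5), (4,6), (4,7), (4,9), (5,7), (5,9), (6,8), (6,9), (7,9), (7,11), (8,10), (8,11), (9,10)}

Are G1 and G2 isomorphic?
No, not isomorphic

The graphs are NOT isomorphic.

Counting edges: G1 has 35 edge(s); G2 has 33 edge(s).
Edge count is an isomorphism invariant (a bijection on vertices induces a bijection on edges), so differing edge counts rule out isomorphism.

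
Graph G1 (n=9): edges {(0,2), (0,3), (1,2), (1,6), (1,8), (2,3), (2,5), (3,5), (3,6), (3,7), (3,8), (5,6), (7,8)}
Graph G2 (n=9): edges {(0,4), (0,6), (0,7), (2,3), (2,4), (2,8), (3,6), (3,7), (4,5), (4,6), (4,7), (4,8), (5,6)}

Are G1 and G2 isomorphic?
Yes, isomorphic

The graphs are isomorphic.
One valid mapping φ: V(G1) → V(G2): 0→5, 1→3, 2→6, 3→4, 4→1, 5→0, 6→7, 7→8, 8→2

Verify φ preserves adjacency — for each edge of G1, its image is an edge of G2:
  (0,2) → (φ(0),φ(2)) = (5,6) ∈ E(G2) ✓
  (0,3) → (φ(0),φ(3)) = (4,5) ∈ E(G2) ✓
  (1,2) → (φ(1),φ(2)) = (3,6) ∈ E(G2) ✓
  (1,6) → (φ(1),φ(6)) = (3,7) ∈ E(G2) ✓
  (1,8) → (φ(1),φ(8)) = (2,3) ∈ E(G2) ✓
  (2,3) → (φ(2),φ(3)) = (4,6) ∈ E(G2) ✓
  (2,5) → (φ(2),φ(5)) = (0,6) ∈ E(G2) ✓
  (3,5) → (φ(3),φ(5)) = (0,4) ∈ E(G2) ✓
  (3,6) → (φ(3),φ(6)) = (4,7) ∈ E(G2) ✓
  (3,7) → (φ(3),φ(7)) = (4,8) ∈ E(G2) ✓
  (3,8) → (φ(3),φ(8)) = (2,4) ∈ E(G2) ✓
  (5,6) → (φ(5),φ(6)) = (0,7) ∈ E(G2) ✓
  (7,8) → (φ(7),φ(8)) = (2,8) ∈ E(G2) ✓
All 13 edges of G1 map to edges of G2, and |E(G1)| = |E(G2)| = 13, so φ is a bijection on edges as well as vertices. Hence G1 ≅ G2.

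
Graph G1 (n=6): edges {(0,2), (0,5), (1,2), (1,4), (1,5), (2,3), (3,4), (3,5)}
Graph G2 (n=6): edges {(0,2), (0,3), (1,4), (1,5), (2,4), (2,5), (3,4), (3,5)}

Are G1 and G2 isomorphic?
Yes, isomorphic

The graphs are isomorphic.
One valid mapping φ: V(G1) → V(G2): 0→0, 1→4, 2→3, 3→5, 4→1, 5→2

Verify φ preserves adjacency — for each edge of G1, its image is an edge of G2:
  (0,2) → (φ(0),φ(2)) = (0,3) ∈ E(G2) ✓
  (0,5) → (φ(0),φ(5)) = (0,2) ∈ E(G2) ✓
  (1,2) → (φ(1),φ(2)) = (3,4) ∈ E(G2) ✓
  (1,4) → (φ(1),φ(4)) = (1,4) ∈ E(G2) ✓
  (1,5) → (φ(1),φ(5)) = (2,4) ∈ E(G2) ✓
  (2,3) → (φ(2),φ(3)) = (3,5) ∈ E(G2) ✓
  (3,4) → (φ(3),φ(4)) = (1,5) ∈ E(G2) ✓
  (3,5) → (φ(3),φ(5)) = (2,5) ∈ E(G2) ✓
All 8 edges of G1 map to edges of G2, and |E(G1)| = |E(G2)| = 8, so φ is a bijection on edges as well as vertices. Hence G1 ≅ G2.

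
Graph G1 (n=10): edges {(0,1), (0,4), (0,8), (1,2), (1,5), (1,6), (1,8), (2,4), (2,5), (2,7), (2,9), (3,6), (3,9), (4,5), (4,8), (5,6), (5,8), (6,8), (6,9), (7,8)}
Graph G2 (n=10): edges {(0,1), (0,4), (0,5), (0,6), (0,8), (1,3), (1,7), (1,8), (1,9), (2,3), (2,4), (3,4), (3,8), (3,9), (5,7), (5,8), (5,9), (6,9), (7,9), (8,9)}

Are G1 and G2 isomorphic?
Yes, isomorphic

The graphs are isomorphic.
One valid mapping φ: V(G1) → V(G2): 0→7, 1→1, 2→0, 3→2, 4→5, 5→8, 6→3, 7→6, 8→9, 9→4

Verify φ preserves adjacency — for each edge of G1, its image is an edge of G2:
  (0,1) → (φ(0),φ(1)) = (1,7) ∈ E(G2) ✓
  (0,4) → (φ(0),φ(4)) = (5,7) ∈ E(G2) ✓
  (0,8) → (φ(0),φ(8)) = (7,9) ∈ E(G2) ✓
  (1,2) → (φ(1),φ(2)) = (0,1) ∈ E(G2) ✓
  (1,5) → (φ(1),φ(5)) = (1,8) ∈ E(G2) ✓
  (1,6) → (φ(1),φ(6)) = (1,3) ∈ E(G2) ✓
  (1,8) → (φ(1),φ(8)) = (1,9) ∈ E(G2) ✓
  (2,4) → (φ(2),φ(4)) = (0,5) ∈ E(G2) ✓
  (2,5) → (φ(2),φ(5)) = (0,8) ∈ E(G2) ✓
  (2,7) → (φ(2),φ(7)) = (0,6) ∈ E(G2) ✓
  (2,9) → (φ(2),φ(9)) = (0,4) ∈ E(G2) ✓
  (3,6) → (φ(3),φ(6)) = (2,3) ∈ E(G2) ✓
  (3,9) → (φ(3),φ(9)) = (2,4) ∈ E(G2) ✓
  (4,5) → (φ(4),φ(5)) = (5,8) ∈ E(G2) ✓
  (4,8) → (φ(4),φ(8)) = (5,9) ∈ E(G2) ✓
  (5,6) → (φ(5),φ(6)) = (3,8) ∈ E(G2) ✓
  (5,8) → (φ(5),φ(8)) = (8,9) ∈ E(G2) ✓
  (6,8) → (φ(6),φ(8)) = (3,9) ∈ E(G2) ✓
  (6,9) → (φ(6),φ(9)) = (3,4) ∈ E(G2) ✓
  (7,8) → (φ(7),φ(8)) = (6,9) ∈ E(G2) ✓
All 20 edges of G1 map to edges of G2, and |E(G1)| = |E(G2)| = 20, so φ is a bijection on edges as well as vertices. Hence G1 ≅ G2.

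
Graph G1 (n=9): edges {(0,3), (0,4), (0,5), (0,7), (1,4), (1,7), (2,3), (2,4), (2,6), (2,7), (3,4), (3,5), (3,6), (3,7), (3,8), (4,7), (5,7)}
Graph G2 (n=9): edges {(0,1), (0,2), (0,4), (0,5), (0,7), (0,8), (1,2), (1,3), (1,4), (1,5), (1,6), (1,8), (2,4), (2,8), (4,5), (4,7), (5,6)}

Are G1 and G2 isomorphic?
Yes, isomorphic

The graphs are isomorphic.
One valid mapping φ: V(G1) → V(G2): 0→2, 1→7, 2→5, 3→1, 4→4, 5→8, 6→6, 7→0, 8→3

Verify φ preserves adjacency — for each edge of G1, its image is an edge of G2:
  (0,3) → (φ(0),φ(3)) = (1,2) ∈ E(G2) ✓
  (0,4) → (φ(0),φ(4)) = (2,4) ∈ E(G2) ✓
  (0,5) → (φ(0),φ(5)) = (2,8) ∈ E(G2) ✓
  (0,7) → (φ(0),φ(7)) = (0,2) ∈ E(G2) ✓
  (1,4) → (φ(1),φ(4)) = (4,7) ∈ E(G2) ✓
  (1,7) → (φ(1),φ(7)) = (0,7) ∈ E(G2) ✓
  (2,3) → (φ(2),φ(3)) = (1,5) ∈ E(G2) ✓
  (2,4) → (φ(2),φ(4)) = (4,5) ∈ E(G2) ✓
  (2,6) → (φ(2),φ(6)) = (5,6) ∈ E(G2) ✓
  (2,7) → (φ(2),φ(7)) = (0,5) ∈ E(G2) ✓
  (3,4) → (φ(3),φ(4)) = (1,4) ∈ E(G2) ✓
  (3,5) → (φ(3),φ(5)) = (1,8) ∈ E(G2) ✓
  (3,6) → (φ(3),φ(6)) = (1,6) ∈ E(G2) ✓
  (3,7) → (φ(3),φ(7)) = (0,1) ∈ E(G2) ✓
  (3,8) → (φ(3),φ(8)) = (1,3) ∈ E(G2) ✓
  (4,7) → (φ(4),φ(7)) = (0,4) ∈ E(G2) ✓
  (5,7) → (φ(5),φ(7)) = (0,8) ∈ E(G2) ✓
All 17 edges of G1 map to edges of G2, and |E(G1)| = |E(G2)| = 17, so φ is a bijection on edges as well as vertices. Hence G1 ≅ G2.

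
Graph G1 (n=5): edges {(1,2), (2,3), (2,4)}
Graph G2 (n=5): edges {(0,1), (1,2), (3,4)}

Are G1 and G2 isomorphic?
No, not isomorphic

The graphs are NOT isomorphic.

Degrees in G1: deg(0)=0, deg(1)=1, deg(2)=3, deg(3)=1, deg(4)=1.
Sorted degree sequence of G1: [3, 1, 1, 1, 0].
Degrees in G2: deg(0)=1, deg(1)=2, deg(2)=1, deg(3)=1, deg(4)=1.
Sorted degree sequence of G2: [2, 1, 1, 1, 1].
The (sorted) degree sequence is an isomorphism invariant, so since G1 and G2 have different degree sequences they cannot be isomorphic.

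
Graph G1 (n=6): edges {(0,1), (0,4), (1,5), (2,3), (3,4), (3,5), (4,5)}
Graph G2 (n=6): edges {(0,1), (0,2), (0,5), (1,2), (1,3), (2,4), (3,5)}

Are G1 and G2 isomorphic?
Yes, isomorphic

The graphs are isomorphic.
One valid mapping φ: V(G1) → V(G2): 0→5, 1→3, 2→4, 3→2, 4→0, 5→1

Verify φ preserves adjacency — for each edge of G1, its image is an edge of G2:
  (0,1) → (φ(0),φ(1)) = (3,5) ∈ E(G2) ✓
  (0,4) → (φ(0),φ(4)) = (0,5) ∈ E(G2) ✓
  (1,5) → (φ(1),φ(5)) = (1,3) ∈ E(G2) ✓
  (2,3) → (φ(2),φ(3)) = (2,4) ∈ E(G2) ✓
  (3,4) → (φ(3),φ(4)) = (0,2) ∈ E(G2) ✓
  (3,5) → (φ(3),φ(5)) = (1,2) ∈ E(G2) ✓
  (4,5) → (φ(4),φ(5)) = (0,1) ∈ E(G2) ✓
All 7 edges of G1 map to edges of G2, and |E(G1)| = |E(G2)| = 7, so φ is a bijection on edges as well as vertices. Hence G1 ≅ G2.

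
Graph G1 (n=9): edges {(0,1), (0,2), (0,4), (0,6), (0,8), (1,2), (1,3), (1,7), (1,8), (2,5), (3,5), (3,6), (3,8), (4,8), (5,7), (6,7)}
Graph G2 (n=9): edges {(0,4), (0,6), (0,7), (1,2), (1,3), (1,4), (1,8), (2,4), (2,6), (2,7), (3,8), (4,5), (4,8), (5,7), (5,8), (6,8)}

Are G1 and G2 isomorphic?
Yes, isomorphic

The graphs are isomorphic.
One valid mapping φ: V(G1) → V(G2): 0→8, 1→4, 2→5, 3→2, 4→3, 5→7, 6→6, 7→0, 8→1

Verify φ preserves adjacency — for each edge of G1, its image is an edge of G2:
  (0,1) → (φ(0),φ(1)) = (4,8) ∈ E(G2) ✓
  (0,2) → (φ(0),φ(2)) = (5,8) ∈ E(G2) ✓
  (0,4) → (φ(0),φ(4)) = (3,8) ∈ E(G2) ✓
  (0,6) → (φ(0),φ(6)) = (6,8) ∈ E(G2) ✓
  (0,8) → (φ(0),φ(8)) = (1,8) ∈ E(G2) ✓
  (1,2) → (φ(1),φ(2)) = (4,5) ∈ E(G2) ✓
  (1,3) → (φ(1),φ(3)) = (2,4) ∈ E(G2) ✓
  (1,7) → (φ(1),φ(7)) = (0,4) ∈ E(G2) ✓
  (1,8) → (φ(1),φ(8)) = (1,4) ∈ E(G2) ✓
  (2,5) → (φ(2),φ(5)) = (5,7) ∈ E(G2) ✓
  (3,5) → (φ(3),φ(5)) = (2,7) ∈ E(G2) ✓
  (3,6) → (φ(3),φ(6)) = (2,6) ∈ E(G2) ✓
  (3,8) → (φ(3),φ(8)) = (1,2) ∈ E(G2) ✓
  (4,8) → (φ(4),φ(8)) = (1,3) ∈ E(G2) ✓
  (5,7) → (φ(5),φ(7)) = (0,7) ∈ E(G2) ✓
  (6,7) → (φ(6),φ(7)) = (0,6) ∈ E(G2) ✓
All 16 edges of G1 map to edges of G2, and |E(G1)| = |E(G2)| = 16, so φ is a bijection on edges as well as vertices. Hence G1 ≅ G2.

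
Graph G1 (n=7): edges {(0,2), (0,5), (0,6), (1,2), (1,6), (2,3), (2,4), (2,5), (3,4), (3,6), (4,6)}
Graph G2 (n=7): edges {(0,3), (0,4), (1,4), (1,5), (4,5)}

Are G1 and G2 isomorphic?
No, not isomorphic

The graphs are NOT isomorphic.

Counting triangles (3-cliques): G1 has 3, G2 has 1.
Triangle count is an isomorphism invariant, so differing triangle counts rule out isomorphism.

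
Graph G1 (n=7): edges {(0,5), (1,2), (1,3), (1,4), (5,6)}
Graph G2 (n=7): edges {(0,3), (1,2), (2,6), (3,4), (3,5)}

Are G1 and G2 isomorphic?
Yes, isomorphic

The graphs are isomorphic.
One valid mapping φ: V(G1) → V(G2): 0→6, 1→3, 2→5, 3→4, 4→0, 5→2, 6→1

Verify φ preserves adjacency — for each edge of G1, its image is an edge of G2:
  (0,5) → (φ(0),φ(5)) = (2,6) ∈ E(G2) ✓
  (1,2) → (φ(1),φ(2)) = (3,5) ∈ E(G2) ✓
  (1,3) → (φ(1),φ(3)) = (3,4) ∈ E(G2) ✓
  (1,4) → (φ(1),φ(4)) = (0,3) ∈ E(G2) ✓
  (5,6) → (φ(5),φ(6)) = (1,2) ∈ E(G2) ✓
All 5 edges of G1 map to edges of G2, and |E(G1)| = |E(G2)| = 5, so φ is a bijection on edges as well as vertices. Hence G1 ≅ G2.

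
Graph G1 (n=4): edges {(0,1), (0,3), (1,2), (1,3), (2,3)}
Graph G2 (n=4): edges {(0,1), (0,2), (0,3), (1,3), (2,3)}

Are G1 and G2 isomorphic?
Yes, isomorphic

The graphs are isomorphic.
One valid mapping φ: V(G1) → V(G2): 0→1, 1→3, 2→2, 3→0

Verify φ preserves adjacency — for each edge of G1, its image is an edge of G2:
  (0,1) → (φ(0),φ(1)) = (1,3) ∈ E(G2) ✓
  (0,3) → (φ(0),φ(3)) = (0,1) ∈ E(G2) ✓
  (1,2) → (φ(1),φ(2)) = (2,3) ∈ E(G2) ✓
  (1,3) → (φ(1),φ(3)) = (0,3) ∈ E(G2) ✓
  (2,3) → (φ(2),φ(3)) = (0,2) ∈ E(G2) ✓
All 5 edges of G1 map to edges of G2, and |E(G1)| = |E(G2)| = 5, so φ is a bijection on edges as well as vertices. Hence G1 ≅ G2.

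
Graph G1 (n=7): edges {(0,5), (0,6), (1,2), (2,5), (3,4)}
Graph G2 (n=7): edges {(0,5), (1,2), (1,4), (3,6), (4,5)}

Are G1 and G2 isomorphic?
Yes, isomorphic

The graphs are isomorphic.
One valid mapping φ: V(G1) → V(G2): 0→1, 1→0, 2→5, 3→3, 4→6, 5→4, 6→2

Verify φ preserves adjacency — for each edge of G1, its image is an edge of G2:
  (0,5) → (φ(0),φ(5)) = (1,4) ∈ E(G2) ✓
  (0,6) → (φ(0),φ(6)) = (1,2) ∈ E(G2) ✓
  (1,2) → (φ(1),φ(2)) = (0,5) ∈ E(G2) ✓
  (2,5) → (φ(2),φ(5)) = (4,5) ∈ E(G2) ✓
  (3,4) → (φ(3),φ(4)) = (3,6) ∈ E(G2) ✓
All 5 edges of G1 map to edges of G2, and |E(G1)| = |E(G2)| = 5, so φ is a bijection on edges as well as vertices. Hence G1 ≅ G2.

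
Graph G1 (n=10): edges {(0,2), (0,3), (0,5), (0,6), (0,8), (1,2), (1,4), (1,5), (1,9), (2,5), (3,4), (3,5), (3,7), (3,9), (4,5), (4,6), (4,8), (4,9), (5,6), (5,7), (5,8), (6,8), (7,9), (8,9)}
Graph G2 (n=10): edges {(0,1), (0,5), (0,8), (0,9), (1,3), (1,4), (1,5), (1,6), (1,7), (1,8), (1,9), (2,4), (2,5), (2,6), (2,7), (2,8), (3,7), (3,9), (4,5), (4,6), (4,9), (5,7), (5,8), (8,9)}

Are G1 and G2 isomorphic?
Yes, isomorphic

The graphs are isomorphic.
One valid mapping φ: V(G1) → V(G2): 0→9, 1→7, 2→3, 3→4, 4→5, 5→1, 6→0, 7→6, 8→8, 9→2

Verify φ preserves adjacency — for each edge of G1, its image is an edge of G2:
  (0,2) → (φ(0),φ(2)) = (3,9) ∈ E(G2) ✓
  (0,3) → (φ(0),φ(3)) = (4,9) ∈ E(G2) ✓
  (0,5) → (φ(0),φ(5)) = (1,9) ∈ E(G2) ✓
  (0,6) → (φ(0),φ(6)) = (0,9) ∈ E(G2) ✓
  (0,8) → (φ(0),φ(8)) = (8,9) ∈ E(G2) ✓
  (1,2) → (φ(1),φ(2)) = (3,7) ∈ E(G2) ✓
  (1,4) → (φ(1),φ(4)) = (5,7) ∈ E(G2) ✓
  (1,5) → (φ(1),φ(5)) = (1,7) ∈ E(G2) ✓
  (1,9) → (φ(1),φ(9)) = (2,7) ∈ E(G2) ✓
  (2,5) → (φ(2),φ(5)) = (1,3) ∈ E(G2) ✓
  (3,4) → (φ(3),φ(4)) = (4,5) ∈ E(G2) ✓
  (3,5) → (φ(3),φ(5)) = (1,4) ∈ E(G2) ✓
  (3,7) → (φ(3),φ(7)) = (4,6) ∈ E(G2) ✓
  (3,9) → (φ(3),φ(9)) = (2,4) ∈ E(G2) ✓
  (4,5) → (φ(4),φ(5)) = (1,5) ∈ E(G2) ✓
  (4,6) → (φ(4),φ(6)) = (0,5) ∈ E(G2) ✓
  (4,8) → (φ(4),φ(8)) = (5,8) ∈ E(G2) ✓
  (4,9) → (φ(4),φ(9)) = (2,5) ∈ E(G2) ✓
  (5,6) → (φ(5),φ(6)) = (0,1) ∈ E(G2) ✓
  (5,7) → (φ(5),φ(7)) = (1,6) ∈ E(G2) ✓
  (5,8) → (φ(5),φ(8)) = (1,8) ∈ E(G2) ✓
  (6,8) → (φ(6),φ(8)) = (0,8) ∈ E(G2) ✓
  (7,9) → (φ(7),φ(9)) = (2,6) ∈ E(G2) ✓
  (8,9) → (φ(8),φ(9)) = (2,8) ∈ E(G2) ✓
All 24 edges of G1 map to edges of G2, and |E(G1)| = |E(G2)| = 24, so φ is a bijection on edges as well as vertices. Hence G1 ≅ G2.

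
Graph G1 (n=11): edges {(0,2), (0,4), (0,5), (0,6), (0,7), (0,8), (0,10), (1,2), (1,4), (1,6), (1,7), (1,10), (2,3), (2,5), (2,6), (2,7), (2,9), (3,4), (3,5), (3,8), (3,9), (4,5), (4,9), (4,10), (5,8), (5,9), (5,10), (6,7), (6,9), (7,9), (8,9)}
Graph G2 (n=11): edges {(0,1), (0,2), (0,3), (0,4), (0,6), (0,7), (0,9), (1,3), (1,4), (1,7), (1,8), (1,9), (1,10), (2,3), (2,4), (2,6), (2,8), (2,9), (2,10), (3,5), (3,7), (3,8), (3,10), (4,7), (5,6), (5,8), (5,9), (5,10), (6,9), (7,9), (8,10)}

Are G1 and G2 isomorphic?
Yes, isomorphic

The graphs are isomorphic.
One valid mapping φ: V(G1) → V(G2): 0→2, 1→5, 2→3, 3→7, 4→9, 5→0, 6→10, 7→8, 8→4, 9→1, 10→6

Verify φ preserves adjacency — for each edge of G1, its image is an edge of G2:
  (0,2) → (φ(0),φ(2)) = (2,3) ∈ E(G2) ✓
  (0,4) → (φ(0),φ(4)) = (2,9) ∈ E(G2) ✓
  (0,5) → (φ(0),φ(5)) = (0,2) ∈ E(G2) ✓
  (0,6) → (φ(0),φ(6)) = (2,10) ∈ E(G2) ✓
  (0,7) → (φ(0),φ(7)) = (2,8) ∈ E(G2) ✓
  (0,8) → (φ(0),φ(8)) = (2,4) ∈ E(G2) ✓
  (0,10) → (φ(0),φ(10)) = (2,6) ∈ E(G2) ✓
  (1,2) → (φ(1),φ(2)) = (3,5) ∈ E(G2) ✓
  (1,4) → (φ(1),φ(4)) = (5,9) ∈ E(G2) ✓
  (1,6) → (φ(1),φ(6)) = (5,10) ∈ E(G2) ✓
  (1,7) → (φ(1),φ(7)) = (5,8) ∈ E(G2) ✓
  (1,10) → (φ(1),φ(10)) = (5,6) ∈ E(G2) ✓
  (2,3) → (φ(2),φ(3)) = (3,7) ∈ E(G2) ✓
  (2,5) → (φ(2),φ(5)) = (0,3) ∈ E(G2) ✓
  (2,6) → (φ(2),φ(6)) = (3,10) ∈ E(G2) ✓
  (2,7) → (φ(2),φ(7)) = (3,8) ∈ E(G2) ✓
  (2,9) → (φ(2),φ(9)) = (1,3) ∈ E(G2) ✓
  (3,4) → (φ(3),φ(4)) = (7,9) ∈ E(G2) ✓
  (3,5) → (φ(3),φ(5)) = (0,7) ∈ E(G2) ✓
  (3,8) → (φ(3),φ(8)) = (4,7) ∈ E(G2) ✓
  (3,9) → (φ(3),φ(9)) = (1,7) ∈ E(G2) ✓
  (4,5) → (φ(4),φ(5)) = (0,9) ∈ E(G2) ✓
  (4,9) → (φ(4),φ(9)) = (1,9) ∈ E(G2) ✓
  (4,10) → (φ(4),φ(10)) = (6,9) ∈ E(G2) ✓
  (5,8) → (φ(5),φ(8)) = (0,4) ∈ E(G2) ✓
  (5,9) → (φ(5),φ(9)) = (0,1) ∈ E(G2) ✓
  (5,10) → (φ(5),φ(10)) = (0,6) ∈ E(G2) ✓
  (6,7) → (φ(6),φ(7)) = (8,10) ∈ E(G2) ✓
  (6,9) → (φ(6),φ(9)) = (1,10) ∈ E(G2) ✓
  (7,9) → (φ(7),φ(9)) = (1,8) ∈ E(G2) ✓
  (8,9) → (φ(8),φ(9)) = (1,4) ∈ E(G2) ✓
All 31 edges of G1 map to edges of G2, and |E(G1)| = |E(G2)| = 31, so φ is a bijection on edges as well as vertices. Hence G1 ≅ G2.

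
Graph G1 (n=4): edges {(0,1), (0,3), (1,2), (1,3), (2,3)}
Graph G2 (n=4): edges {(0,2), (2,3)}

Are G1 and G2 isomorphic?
No, not isomorphic

The graphs are NOT isomorphic.

Counting triangles (3-cliques): G1 has 2, G2 has 0.
Triangle count is an isomorphism invariant, so differing triangle counts rule out isomorphism.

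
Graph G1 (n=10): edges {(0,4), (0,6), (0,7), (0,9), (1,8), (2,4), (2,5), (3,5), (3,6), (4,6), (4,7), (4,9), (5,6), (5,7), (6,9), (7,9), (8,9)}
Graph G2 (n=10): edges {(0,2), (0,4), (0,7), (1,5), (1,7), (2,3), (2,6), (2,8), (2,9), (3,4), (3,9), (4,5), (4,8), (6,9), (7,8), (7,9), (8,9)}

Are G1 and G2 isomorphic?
No, not isomorphic

The graphs are NOT isomorphic.

Degrees in G1: deg(0)=4, deg(1)=1, deg(2)=2, deg(3)=2, deg(4)=5, deg(5)=4, deg(6)=5, deg(7)=4, deg(8)=2, deg(9)=5.
Sorted degree sequence of G1: [5, 5, 5, 4, 4, 4, 2, 2, 2, 1].
Degrees in G2: deg(0)=3, deg(1)=2, deg(2)=5, deg(3)=3, deg(4)=4, deg(5)=2, deg(6)=2, deg(7)=4, deg(8)=4, deg(9)=5.
Sorted degree sequence of G2: [5, 5, 4, 4, 4, 3, 3, 2, 2, 2].
The (sorted) degree sequence is an isomorphism invariant, so since G1 and G2 have different degree sequences they cannot be isomorphic.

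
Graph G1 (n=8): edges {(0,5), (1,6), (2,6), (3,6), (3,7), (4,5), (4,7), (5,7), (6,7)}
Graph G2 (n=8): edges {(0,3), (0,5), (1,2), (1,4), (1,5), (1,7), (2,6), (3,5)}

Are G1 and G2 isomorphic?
No, not isomorphic

The graphs are NOT isomorphic.

Degrees in G1: deg(0)=1, deg(1)=1, deg(2)=1, deg(3)=2, deg(4)=2, deg(5)=3, deg(6)=4, deg(7)=4.
Sorted degree sequence of G1: [4, 4, 3, 2, 2, 1, 1, 1].
Degrees in G2: deg(0)=2, deg(1)=4, deg(2)=2, deg(3)=2, deg(4)=1, deg(5)=3, deg(6)=1, deg(7)=1.
Sorted degree sequence of G2: [4, 3, 2, 2, 2, 1, 1, 1].
The (sorted) degree sequence is an isomorphism invariant, so since G1 and G2 have different degree sequences they cannot be isomorphic.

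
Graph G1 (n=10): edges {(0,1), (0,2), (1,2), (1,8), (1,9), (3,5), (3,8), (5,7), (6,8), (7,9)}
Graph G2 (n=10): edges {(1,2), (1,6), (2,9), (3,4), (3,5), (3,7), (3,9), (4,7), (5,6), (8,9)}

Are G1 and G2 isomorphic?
Yes, isomorphic

The graphs are isomorphic.
One valid mapping φ: V(G1) → V(G2): 0→4, 1→3, 2→7, 3→2, 4→0, 5→1, 6→8, 7→6, 8→9, 9→5

Verify φ preserves adjacency — for each edge of G1, its image is an edge of G2:
  (0,1) → (φ(0),φ(1)) = (3,4) ∈ E(G2) ✓
  (0,2) → (φ(0),φ(2)) = (4,7) ∈ E(G2) ✓
  (1,2) → (φ(1),φ(2)) = (3,7) ∈ E(G2) ✓
  (1,8) → (φ(1),φ(8)) = (3,9) ∈ E(G2) ✓
  (1,9) → (φ(1),φ(9)) = (3,5) ∈ E(G2) ✓
  (3,5) → (φ(3),φ(5)) = (1,2) ∈ E(G2) ✓
  (3,8) → (φ(3),φ(8)) = (2,9) ∈ E(G2) ✓
  (5,7) → (φ(5),φ(7)) = (1,6) ∈ E(G2) ✓
  (6,8) → (φ(6),φ(8)) = (8,9) ∈ E(G2) ✓
  (7,9) → (φ(7),φ(9)) = (5,6) ∈ E(G2) ✓
All 10 edges of G1 map to edges of G2, and |E(G1)| = |E(G2)| = 10, so φ is a bijection on edges as well as vertices. Hence G1 ≅ G2.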